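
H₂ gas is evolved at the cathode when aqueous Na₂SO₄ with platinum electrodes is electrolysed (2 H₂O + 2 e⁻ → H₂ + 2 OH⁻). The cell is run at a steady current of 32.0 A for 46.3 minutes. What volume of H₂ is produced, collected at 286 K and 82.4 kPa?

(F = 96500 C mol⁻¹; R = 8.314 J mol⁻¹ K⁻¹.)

13.3 L

Q = I·t = 32.00 A × 2778.0 s = 88900 C.
n(e⁻) = Q/F = 88900 / 96500 = 0.9212 mol.
2 electrons are transferred per H₂ molecule, so n(H₂) = 0.9212 / 2 = 0.4606 mol.
V = nRT/P = (0.4606 × 8.314 × 286) / (82.4 × 10³ Pa) = 0.0133 m³ = 13.3 L.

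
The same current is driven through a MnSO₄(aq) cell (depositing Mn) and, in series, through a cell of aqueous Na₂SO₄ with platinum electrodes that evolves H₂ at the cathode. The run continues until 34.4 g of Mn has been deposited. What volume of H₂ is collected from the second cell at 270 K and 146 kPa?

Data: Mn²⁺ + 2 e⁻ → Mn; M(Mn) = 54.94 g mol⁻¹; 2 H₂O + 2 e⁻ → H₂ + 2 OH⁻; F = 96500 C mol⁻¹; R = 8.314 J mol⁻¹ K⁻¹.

9.63 L

n(Mn) = 34.4 / 54.94 = 0.6261 mol, so n(e⁻) = 2 × 0.6261 = 1.252 mol.
The cells are in series, so the same 1.252 mol of electrons passes through the second cell.
2 H₂O + 2 e⁻ → H₂ + 2 OH⁻ — 2 mol e⁻ per mol H₂, so n(H₂) = 1.252/2 = 0.6261 mol.
V = nRT/P = (0.6261 × 8.314 × 270) / (146 × 10³) = 0.00963 m³ = 9.63 L.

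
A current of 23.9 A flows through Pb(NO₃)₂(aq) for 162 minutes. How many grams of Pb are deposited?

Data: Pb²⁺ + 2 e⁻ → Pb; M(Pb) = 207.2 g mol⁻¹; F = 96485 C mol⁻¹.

Q = I·t = 23.90 A × 9720.0 s = 232300 C.
n(e⁻) = Q/F = 232300 / 96485 = 2.408 mol.
Pb²⁺ + 2 e⁻ → Pb, so n(Pb) = n(e⁻)/2 = 1.204 mol.
m = n·M = 1.204 × 207.2 = 249 g.

249 g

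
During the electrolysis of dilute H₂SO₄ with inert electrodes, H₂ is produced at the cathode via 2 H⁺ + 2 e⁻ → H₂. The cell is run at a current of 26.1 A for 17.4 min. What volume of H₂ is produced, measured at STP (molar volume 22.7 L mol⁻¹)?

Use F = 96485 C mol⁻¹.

Q = I·t = 26.10 A × 1044.0 s = 27250 C.
n(e⁻) = Q/F = 27250 / 96485 = 0.2824 mol.
2 electrons are transferred per H₂ molecule, so n(H₂) = 0.2824 / 2 = 0.1412 mol.
V = n × V_m = 0.1412 × 22.7 = 3.21 L.

3.21 L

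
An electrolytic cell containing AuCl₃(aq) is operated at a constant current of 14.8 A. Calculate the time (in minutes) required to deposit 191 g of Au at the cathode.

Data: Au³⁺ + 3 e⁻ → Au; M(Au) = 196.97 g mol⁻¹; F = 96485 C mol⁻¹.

316 min

n(Au) = m/M = 191 / 196.97 = 0.9697 mol.
Each Au atom requires 3 electrons, so n(e⁻) = 3 × 0.9697 = 2.909 mol.
Q = n(e⁻)·F = 2.909 × 96485 = 280700 C.
t = Q/I = 280700 / 14.80 A = 18960 s = 316 min.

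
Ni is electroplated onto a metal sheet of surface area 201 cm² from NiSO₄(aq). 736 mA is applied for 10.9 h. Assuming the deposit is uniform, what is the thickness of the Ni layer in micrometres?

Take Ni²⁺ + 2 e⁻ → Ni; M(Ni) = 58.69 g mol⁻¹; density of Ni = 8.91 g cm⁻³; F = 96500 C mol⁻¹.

49.0 μm

Q = I·t = 0.7360 × 39240 = 28880 C; n(e⁻) = 0.2993 mol.
n(Ni) = n(e⁻)/2 = 0.1496 mol, so m = 0.1496 × 58.69 = 8.782 g.
Volume = m/ρ = 8.782 / 8.91 = 0.9857 cm³.
Thickness = V/A = 0.9857 / 201 = 0.00490 cm = 49.0 μm.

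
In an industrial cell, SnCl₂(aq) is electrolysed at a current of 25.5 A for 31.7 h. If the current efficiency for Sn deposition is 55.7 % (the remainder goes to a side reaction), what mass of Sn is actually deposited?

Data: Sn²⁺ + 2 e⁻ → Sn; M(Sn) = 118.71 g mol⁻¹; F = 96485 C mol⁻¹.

Q = I·t = 25.50 × 114120 = 2910000 C.
n(e⁻) = 2910000/96485 = 30.16 mol; theoretically n(Sn) = 30.16/2 = 15.08 mol, m_theo = 1790 g.
At 55.7 % efficiency, m_actual = 0.557 × 1790 = 997 g.

997 g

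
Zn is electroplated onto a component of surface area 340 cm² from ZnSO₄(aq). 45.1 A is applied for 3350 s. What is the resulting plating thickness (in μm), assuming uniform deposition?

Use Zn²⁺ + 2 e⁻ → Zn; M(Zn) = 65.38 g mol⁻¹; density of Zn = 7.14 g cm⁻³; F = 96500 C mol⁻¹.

Q = I·t = 45.10 × 3350.0 = 151100 C; n(e⁻) = 1.566 mol.
n(Zn) = n(e⁻)/2 = 0.7828 mol, so m = 0.7828 × 65.38 = 51.18 g.
Volume = m/ρ = 51.18 / 7.14 = 7.168 cm³.
Thickness = V/A = 7.168 / 340 = 0.0211 cm = 211 μm.

211 μm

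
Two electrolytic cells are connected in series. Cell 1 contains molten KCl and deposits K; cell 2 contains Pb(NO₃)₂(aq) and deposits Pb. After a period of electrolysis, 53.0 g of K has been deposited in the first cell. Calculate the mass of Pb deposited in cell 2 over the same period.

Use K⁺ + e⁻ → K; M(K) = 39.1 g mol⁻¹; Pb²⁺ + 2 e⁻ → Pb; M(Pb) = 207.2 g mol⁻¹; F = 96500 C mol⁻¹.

140 g

n(K) = 53.0 / 39.1 = 1.355 mol.
Since K⁺ + e⁻ → K, n(e⁻) passed = 1 × 1.355 = 1.355 mol.
Cells in series carry the same charge, so the same 1.355 mol of electrons passes through cell 2.
Pb²⁺ + 2 e⁻ → Pb, so n(Pb) = 1.355 / 2 = 0.6777 mol.
m(Pb) = 0.6777 × 207.2 = 140 g.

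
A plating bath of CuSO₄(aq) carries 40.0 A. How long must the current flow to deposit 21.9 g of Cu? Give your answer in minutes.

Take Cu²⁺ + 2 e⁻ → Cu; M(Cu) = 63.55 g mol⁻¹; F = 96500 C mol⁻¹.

n(Cu) = m/M = 21.9 / 63.55 = 0.3446 mol.
Each Cu atom requires 2 electrons, so n(e⁻) = 2 × 0.3446 = 0.6892 mol.
Q = n(e⁻)·F = 0.6892 × 96500 = 66510 C.
t = Q/I = 66510 / 40.00 A = 1663 s = 27.7 min.

27.7 min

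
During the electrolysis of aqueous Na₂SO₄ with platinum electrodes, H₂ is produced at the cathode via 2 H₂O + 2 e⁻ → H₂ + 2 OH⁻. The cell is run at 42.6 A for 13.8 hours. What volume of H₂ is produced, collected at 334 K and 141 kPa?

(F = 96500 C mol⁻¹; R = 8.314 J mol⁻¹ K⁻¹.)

Q = I·t = 42.60 A × 49680 s = 2116000 C.
n(e⁻) = Q/F = 2116000 / 96500 = 21.93 mol.
2 electrons are transferred per H₂ molecule, so n(H₂) = 21.93 / 2 = 10.97 mol.
V = nRT/P = (10.97 × 8.314 × 334) / (141 × 10³ Pa) = 0.216 m³ = 216 L.

216 L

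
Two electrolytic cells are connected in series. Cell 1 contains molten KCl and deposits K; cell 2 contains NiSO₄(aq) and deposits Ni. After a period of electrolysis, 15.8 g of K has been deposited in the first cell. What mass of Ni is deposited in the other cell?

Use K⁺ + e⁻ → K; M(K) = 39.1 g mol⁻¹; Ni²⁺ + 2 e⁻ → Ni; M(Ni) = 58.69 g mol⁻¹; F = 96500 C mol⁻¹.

n(K) = 15.8 / 39.1 = 0.4041 mol.
Since K⁺ + e⁻ → K, n(e⁻) passed = 1 × 0.4041 = 0.4041 mol.
Cells in series carry the same charge, so the same 0.4041 mol of electrons passes through cell 2.
Ni²⁺ + 2 e⁻ → Ni, so n(Ni) = 0.4041 / 2 = 0.2020 mol.
m(Ni) = 0.2020 × 58.69 = 11.9 g.

11.9 g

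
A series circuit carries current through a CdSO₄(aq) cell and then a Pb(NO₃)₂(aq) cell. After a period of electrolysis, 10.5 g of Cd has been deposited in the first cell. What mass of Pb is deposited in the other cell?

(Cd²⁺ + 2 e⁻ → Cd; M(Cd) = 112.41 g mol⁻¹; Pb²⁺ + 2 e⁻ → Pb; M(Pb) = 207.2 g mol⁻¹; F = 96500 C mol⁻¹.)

19.4 g

n(Cd) = 10.5 / 112.41 = 0.09341 mol.
Since Cd²⁺ + 2 e⁻ → Cd, n(e⁻) passed = 2 × 0.09341 = 0.1868 mol.
Cells in series carry the same charge, so the same 0.1868 mol of electrons passes through cell 2.
Pb²⁺ + 2 e⁻ → Pb, so n(Pb) = 0.1868 / 2 = 0.09341 mol.
m(Pb) = 0.09341 × 207.2 = 19.4 g.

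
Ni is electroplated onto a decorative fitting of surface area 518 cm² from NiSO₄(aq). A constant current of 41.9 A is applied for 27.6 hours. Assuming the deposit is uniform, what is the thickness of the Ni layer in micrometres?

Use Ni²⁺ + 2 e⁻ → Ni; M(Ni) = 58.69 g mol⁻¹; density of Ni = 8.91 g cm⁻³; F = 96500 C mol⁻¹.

2740 μm

Q = I·t = 41.90 × 99360 = 4163000 C; n(e⁻) = 43.14 mol.
n(Ni) = n(e⁻)/2 = 21.57 mol, so m = 21.57 × 58.69 = 1266 g.
Volume = m/ρ = 1266 / 8.91 = 142.1 cm³.
Thickness = V/A = 142.1 / 518 = 0.274 cm = 2740 μm.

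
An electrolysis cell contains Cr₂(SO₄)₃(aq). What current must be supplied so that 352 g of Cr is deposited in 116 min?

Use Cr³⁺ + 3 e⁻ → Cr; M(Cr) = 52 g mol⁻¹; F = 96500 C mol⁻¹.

282 A

n(Cr) = 352 / 52 = 6.769 mol.
n(e⁻) = 3 × 6.769 = 20.31 mol.
Q = n(e⁻)·F = 20.31 × 96500 = 1960000 C.
I = Q/t = 1960000 / 6960.0 s = 282 A.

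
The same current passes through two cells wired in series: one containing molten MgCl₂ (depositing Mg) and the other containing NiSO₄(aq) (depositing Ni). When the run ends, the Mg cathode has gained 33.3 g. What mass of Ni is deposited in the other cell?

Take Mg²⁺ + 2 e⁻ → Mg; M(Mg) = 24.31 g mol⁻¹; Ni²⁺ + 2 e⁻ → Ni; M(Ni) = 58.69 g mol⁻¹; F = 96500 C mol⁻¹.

n(Mg) = 33.3 / 24.31 = 1.370 mol.
Since Mg²⁺ + 2 e⁻ → Mg, n(e⁻) passed = 2 × 1.370 = 2.740 mol.
Cells in series carry the same charge, so the same 2.740 mol of electrons passes through cell 2.
Ni²⁺ + 2 e⁻ → Ni, so n(Ni) = 2.740 / 2 = 1.370 mol.
m(Ni) = 1.370 × 58.69 = 80.4 g.

80.4 g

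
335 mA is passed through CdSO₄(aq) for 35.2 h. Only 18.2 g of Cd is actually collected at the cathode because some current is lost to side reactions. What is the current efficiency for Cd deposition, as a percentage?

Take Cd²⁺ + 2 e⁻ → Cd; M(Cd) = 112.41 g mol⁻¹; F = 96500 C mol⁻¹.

73.6 %

Q = I·t = 0.3350 × 126720 = 42450 C; n(e⁻) = 42450/96500 = 0.4399 mol.
Theoretical n(Cd) = n(e⁻)/2 = 0.2200 mol, i.e. m_theo = 0.2200 × 112.41 = 24.73 g.
Efficiency = m_actual / m_theo = 18.2 / 24.73 = 73.6 %.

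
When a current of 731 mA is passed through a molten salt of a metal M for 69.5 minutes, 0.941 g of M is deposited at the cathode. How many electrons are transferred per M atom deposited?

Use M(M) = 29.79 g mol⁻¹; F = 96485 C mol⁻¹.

1

Q = I·t = 0.7310 A × 4170.0 s = 3048 C, so n(e⁻) = 3048/96485 = 0.03159 mol.
n(M) deposited = 0.941 / 29.79 = 0.03159 mol.
Electrons per atom = n(e⁻)/n(M) = 0.03159 / 0.03159 = 1.00 ≈ 1, so the ion is M⁺.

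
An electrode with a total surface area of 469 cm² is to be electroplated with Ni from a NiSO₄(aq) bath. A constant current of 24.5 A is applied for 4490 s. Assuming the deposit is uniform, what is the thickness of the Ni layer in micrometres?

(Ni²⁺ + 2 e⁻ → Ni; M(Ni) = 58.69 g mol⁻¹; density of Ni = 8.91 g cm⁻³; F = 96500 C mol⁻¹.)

80.1 μm

Q = I·t = 24.50 × 4490.0 = 110000 C; n(e⁻) = 1.140 mol.
n(Ni) = n(e⁻)/2 = 0.5700 mol, so m = 0.5700 × 58.69 = 33.45 g.
Volume = m/ρ = 33.45 / 8.91 = 3.754 cm³.
Thickness = V/A = 3.754 / 469 = 0.00801 cm = 80.1 μm.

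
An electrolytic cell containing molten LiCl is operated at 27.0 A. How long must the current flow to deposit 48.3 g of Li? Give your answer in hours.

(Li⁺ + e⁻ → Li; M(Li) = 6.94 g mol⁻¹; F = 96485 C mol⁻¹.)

6.91 h

n(Li) = m/M = 48.3 / 6.94 = 6.960 mol.
Each Li atom requires 1 electron, so n(e⁻) = 1 × 6.960 = 6.960 mol.
Q = n(e⁻)·F = 6.960 × 96485 = 671500 C.
t = Q/I = 671500 / 27.00 A = 24870 s = 6.91 h.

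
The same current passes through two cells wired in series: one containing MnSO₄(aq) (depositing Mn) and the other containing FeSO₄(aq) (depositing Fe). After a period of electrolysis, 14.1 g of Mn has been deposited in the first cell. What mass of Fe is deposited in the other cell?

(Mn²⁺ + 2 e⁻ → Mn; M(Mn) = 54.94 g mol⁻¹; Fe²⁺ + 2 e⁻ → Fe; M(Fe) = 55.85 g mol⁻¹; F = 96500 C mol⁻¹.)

n(Mn) = 14.1 / 54.94 = 0.2566 mol.
Since Mn²⁺ + 2 e⁻ → Mn, n(e⁻) passed = 2 × 0.2566 = 0.5133 mol.
Cells in series carry the same charge, so the same 0.5133 mol of electrons passes through cell 2.
Fe²⁺ + 2 e⁻ → Fe, so n(Fe) = 0.5133 / 2 = 0.2566 mol.
m(Fe) = 0.2566 × 55.85 = 14.3 g.

14.3 g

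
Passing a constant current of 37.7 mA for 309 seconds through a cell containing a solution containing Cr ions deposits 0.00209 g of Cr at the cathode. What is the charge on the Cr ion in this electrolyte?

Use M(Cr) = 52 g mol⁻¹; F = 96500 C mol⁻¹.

+3

Q = I·t = 0.03770 A × 309.00 s = 11.65 C, so n(e⁻) = 11.65/96500 = 0.0001207 mol.
n(Cr) deposited = 0.00209 / 52 = 0.00004019 mol.
Electrons per atom = n(e⁻)/n(Cr) = 0.0001207 / 0.00004019 = 3.00 ≈ 3, so the ion is Cr³⁺.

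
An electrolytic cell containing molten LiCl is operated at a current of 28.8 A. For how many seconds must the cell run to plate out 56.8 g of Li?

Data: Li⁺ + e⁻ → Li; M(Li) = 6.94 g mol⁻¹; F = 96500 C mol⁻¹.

27400 s

n(Li) = m/M = 56.8 / 6.94 = 8.184 mol.
Each Li atom requires 1 electron, so n(e⁻) = 1 × 8.184 = 8.184 mol.
Q = n(e⁻)·F = 8.184 × 96500 = 789800 C.
t = Q/I = 789800 / 28.80 A = 27420 s.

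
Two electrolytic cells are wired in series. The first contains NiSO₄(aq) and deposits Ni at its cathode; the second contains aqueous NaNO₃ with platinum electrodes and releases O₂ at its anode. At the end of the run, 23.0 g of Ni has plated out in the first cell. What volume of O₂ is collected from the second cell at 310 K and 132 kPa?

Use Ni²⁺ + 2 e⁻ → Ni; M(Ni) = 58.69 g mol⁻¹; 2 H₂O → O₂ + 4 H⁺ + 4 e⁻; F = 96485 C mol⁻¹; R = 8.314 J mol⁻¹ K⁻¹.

3.83 L

n(Ni) = 23.0 / 58.69 = 0.3919 mol, so n(e⁻) = 2 × 0.3919 = 0.7838 mol.
The cells are in series, so the same 0.7838 mol of electrons passes through the second cell.
2 H₂O → O₂ + 4 H⁺ + 4 e⁻ — 4 mol e⁻ per mol O₂, so n(O₂) = 0.7838/4 = 0.1959 mol.
V = nRT/P = (0.1959 × 8.314 × 310) / (132 × 10³) = 0.00383 m³ = 3.83 L.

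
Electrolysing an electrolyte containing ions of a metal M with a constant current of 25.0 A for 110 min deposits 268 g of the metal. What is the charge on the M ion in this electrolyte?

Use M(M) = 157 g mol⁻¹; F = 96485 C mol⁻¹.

+1

Q = I·t = 25.00 A × 6600.0 s = 165000 C, so n(e⁻) = 165000/96485 = 1.710 mol.
n(M) deposited = 268 / 157 = 1.707 mol.
Electrons per atom = n(e⁻)/n(M) = 1.710 / 1.707 = 1.00 ≈ 1, so the ion is M⁺.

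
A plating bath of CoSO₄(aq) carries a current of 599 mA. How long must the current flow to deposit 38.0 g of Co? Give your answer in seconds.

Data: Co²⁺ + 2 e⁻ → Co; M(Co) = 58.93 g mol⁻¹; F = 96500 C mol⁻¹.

2.08 × 10⁵ s

n(Co) = m/M = 38.0 / 58.93 = 0.6448 mol.
Each Co atom requires 2 electrons, so n(e⁻) = 2 × 0.6448 = 1.290 mol.
Q = n(e⁻)·F = 1.290 × 96500 = 124500 C.
t = Q/I = 124500 / 0.5990 A = 207800 s.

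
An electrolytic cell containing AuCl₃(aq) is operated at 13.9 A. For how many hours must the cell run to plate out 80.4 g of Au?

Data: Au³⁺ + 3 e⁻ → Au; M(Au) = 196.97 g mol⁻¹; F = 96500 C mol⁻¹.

n(Au) = m/M = 80.4 / 196.97 = 0.4082 mol.
Each Au atom requires 3 electrons, so n(e⁻) = 3 × 0.4082 = 1.225 mol.
Q = n(e⁻)·F = 1.225 × 96500 = 118200 C.
t = Q/I = 118200 / 13.90 A = 8501 s = 2.36 h.

2.36 h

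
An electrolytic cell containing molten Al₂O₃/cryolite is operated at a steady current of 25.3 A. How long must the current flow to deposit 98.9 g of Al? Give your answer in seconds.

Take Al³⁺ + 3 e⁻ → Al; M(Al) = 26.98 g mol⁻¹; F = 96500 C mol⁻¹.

41900 s

n(Al) = m/M = 98.9 / 26.98 = 3.666 mol.
Each Al atom requires 3 electrons, so n(e⁻) = 3 × 3.666 = 11.00 mol.
Q = n(e⁻)·F = 11.00 × 96500 = 1061000 C.
t = Q/I = 1061000 / 25.30 A = 41950 s.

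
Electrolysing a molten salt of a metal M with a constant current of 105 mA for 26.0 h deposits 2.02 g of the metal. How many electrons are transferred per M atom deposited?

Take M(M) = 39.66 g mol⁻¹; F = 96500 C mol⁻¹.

2

Q = I·t = 0.1050 A × 93600 s = 9828 C, so n(e⁻) = 9828/96500 = 0.1018 mol.
n(M) deposited = 2.02 / 39.66 = 0.05093 mol.
Electrons per atom = n(e⁻)/n(M) = 0.1018 / 0.05093 = 2.00 ≈ 2, so the ion is M²⁺.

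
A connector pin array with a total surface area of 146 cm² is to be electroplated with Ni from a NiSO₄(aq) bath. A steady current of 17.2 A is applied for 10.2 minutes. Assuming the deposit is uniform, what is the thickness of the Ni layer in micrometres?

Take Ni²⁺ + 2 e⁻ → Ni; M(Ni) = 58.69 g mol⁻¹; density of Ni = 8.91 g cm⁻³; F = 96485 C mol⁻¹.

24.6 μm

Q = I·t = 17.20 × 612.00 = 10530 C; n(e⁻) = 0.1091 mol.
n(Ni) = n(e⁻)/2 = 0.05455 mol, so m = 0.05455 × 58.69 = 3.202 g.
Volume = m/ρ = 3.202 / 8.91 = 0.3593 cm³.
Thickness = V/A = 0.3593 / 146 = 0.00246 cm = 24.6 μm.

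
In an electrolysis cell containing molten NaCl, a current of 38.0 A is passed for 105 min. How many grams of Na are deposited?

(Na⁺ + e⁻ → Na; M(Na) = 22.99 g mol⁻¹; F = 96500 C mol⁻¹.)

Q = I·t = 38.00 A × 6300.0 s = 239400 C.
n(e⁻) = Q/F = 239400 / 96500 = 2.481 mol.
Na⁺ + e⁻ → Na, so n(Na) = n(e⁻)/1 = 2.481 mol.
m = n·M = 2.481 × 22.99 = 57.0 g.

57.0 g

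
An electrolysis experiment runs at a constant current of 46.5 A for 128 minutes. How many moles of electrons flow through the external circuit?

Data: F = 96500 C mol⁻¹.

Q = I·t = 46.50 A × 7680.0 s = 357100 C.
n(e⁻) = Q/F = 357100 / 96500 = 3.70 mol.

3.70 mol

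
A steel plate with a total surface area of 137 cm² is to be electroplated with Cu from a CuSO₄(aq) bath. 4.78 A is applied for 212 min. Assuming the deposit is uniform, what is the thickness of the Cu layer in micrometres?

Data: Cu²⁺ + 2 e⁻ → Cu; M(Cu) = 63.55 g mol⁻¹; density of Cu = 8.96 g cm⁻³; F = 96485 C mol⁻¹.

163 μm

Q = I·t = 4.780 × 12720 = 60800 C; n(e⁻) = 0.6302 mol.
n(Cu) = n(e⁻)/2 = 0.3151 mol, so m = 0.3151 × 63.55 = 20.02 g.
Volume = m/ρ = 20.02 / 8.96 = 2.235 cm³.
Thickness = V/A = 2.235 / 137 = 0.0163 cm = 163 μm.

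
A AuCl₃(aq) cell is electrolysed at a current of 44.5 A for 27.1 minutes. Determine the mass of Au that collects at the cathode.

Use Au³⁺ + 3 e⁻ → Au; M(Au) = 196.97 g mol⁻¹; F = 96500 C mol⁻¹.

Q = I·t = 44.50 A × 1626.0 s = 72360 C.
n(e⁻) = Q/F = 72360 / 96500 = 0.7498 mol.
Au³⁺ + 3 e⁻ → Au, so n(Au) = n(e⁻)/3 = 0.2499 mol.
m = n·M = 0.2499 × 196.97 = 49.2 g.

49.2 g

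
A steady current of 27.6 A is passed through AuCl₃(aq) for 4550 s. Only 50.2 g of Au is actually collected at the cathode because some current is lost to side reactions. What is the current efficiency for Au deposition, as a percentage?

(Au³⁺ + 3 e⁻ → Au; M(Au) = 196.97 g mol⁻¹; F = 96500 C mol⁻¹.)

58.8 %

Q = I·t = 27.60 × 4550.0 = 125600 C; n(e⁻) = 125600/96500 = 1.301 mol.
Theoretical n(Au) = n(e⁻)/3 = 0.4338 mol, i.e. m_theo = 0.4338 × 196.97 = 85.44 g.
Efficiency = m_actual / m_theo = 50.2 / 85.44 = 58.8 %.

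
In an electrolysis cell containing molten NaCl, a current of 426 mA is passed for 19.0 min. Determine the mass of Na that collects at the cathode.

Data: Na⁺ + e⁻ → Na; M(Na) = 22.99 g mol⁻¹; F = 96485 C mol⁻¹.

Q = I·t = 0.4260 A × 1140.0 s = 485.6 C.
n(e⁻) = Q/F = 485.6 / 96485 = 0.005033 mol.
Na⁺ + e⁻ → Na, so n(Na) = n(e⁻)/1 = 0.005033 mol.
m = n·M = 0.005033 × 22.99 = 0.116 g.

0.116 g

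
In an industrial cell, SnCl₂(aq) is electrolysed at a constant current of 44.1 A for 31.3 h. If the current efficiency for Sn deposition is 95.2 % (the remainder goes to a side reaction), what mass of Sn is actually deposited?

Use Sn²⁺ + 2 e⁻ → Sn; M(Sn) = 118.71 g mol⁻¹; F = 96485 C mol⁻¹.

2910 g

Q = I·t = 44.10 × 112680 = 4969000 C.
n(e⁻) = 4969000/96485 = 51.50 mol; theoretically n(Sn) = 51.50/2 = 25.75 mol, m_theo = 3057 g.
At 95.2 % efficiency, m_actual = 0.952 × 3057 = 2910 g.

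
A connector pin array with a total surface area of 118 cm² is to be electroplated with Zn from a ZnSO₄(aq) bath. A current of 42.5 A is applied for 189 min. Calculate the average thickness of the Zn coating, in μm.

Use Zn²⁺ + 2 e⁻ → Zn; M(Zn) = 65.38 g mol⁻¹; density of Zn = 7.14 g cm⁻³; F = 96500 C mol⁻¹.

1940 μm

Q = I·t = 42.50 × 11340 = 482000 C; n(e⁻) = 4.994 mol.
n(Zn) = n(e⁻)/2 = 2.497 mol, so m = 2.497 × 65.38 = 163.3 g.
Volume = m/ρ = 163.3 / 7.14 = 22.87 cm³.
Thickness = V/A = 22.87 / 118 = 0.194 cm = 1940 μm.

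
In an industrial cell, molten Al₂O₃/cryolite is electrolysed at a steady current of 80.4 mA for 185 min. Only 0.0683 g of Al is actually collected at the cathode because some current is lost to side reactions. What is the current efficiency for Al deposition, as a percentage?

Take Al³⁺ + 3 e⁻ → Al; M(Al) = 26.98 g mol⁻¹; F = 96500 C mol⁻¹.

Q = I·t = 0.08040 × 11100 = 892.4 C; n(e⁻) = 892.4/96500 = 0.009248 mol.
Theoretical n(Al) = n(e⁻)/3 = 0.003083 mol, i.e. m_theo = 0.003083 × 26.98 = 0.08317 g.
Efficiency = m_actual / m_theo = 0.0683 / 0.08317 = 82.1 %.

82.1 %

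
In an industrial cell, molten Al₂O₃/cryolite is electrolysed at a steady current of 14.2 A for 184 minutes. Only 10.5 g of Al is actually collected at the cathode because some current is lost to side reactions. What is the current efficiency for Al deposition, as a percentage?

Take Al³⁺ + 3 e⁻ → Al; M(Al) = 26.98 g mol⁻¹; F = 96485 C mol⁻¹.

Q = I·t = 14.20 × 11040 = 156800 C; n(e⁻) = 156800/96485 = 1.625 mol.
Theoretical n(Al) = n(e⁻)/3 = 0.5416 mol, i.e. m_theo = 0.5416 × 26.98 = 14.61 g.
Efficiency = m_actual / m_theo = 10.5 / 14.61 = 71.9 %.

71.9 %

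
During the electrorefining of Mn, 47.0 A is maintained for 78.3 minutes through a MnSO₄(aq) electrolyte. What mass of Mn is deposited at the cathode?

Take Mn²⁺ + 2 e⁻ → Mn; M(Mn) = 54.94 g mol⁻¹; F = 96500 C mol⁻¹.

Q = I·t = 47.00 A × 4698.0 s = 220800 C.
n(e⁻) = Q/F = 220800 / 96500 = 2.288 mol.
Mn²⁺ + 2 e⁻ → Mn, so n(Mn) = n(e⁻)/2 = 1.144 mol.
m = n·M = 1.144 × 54.94 = 62.9 g.

62.9 g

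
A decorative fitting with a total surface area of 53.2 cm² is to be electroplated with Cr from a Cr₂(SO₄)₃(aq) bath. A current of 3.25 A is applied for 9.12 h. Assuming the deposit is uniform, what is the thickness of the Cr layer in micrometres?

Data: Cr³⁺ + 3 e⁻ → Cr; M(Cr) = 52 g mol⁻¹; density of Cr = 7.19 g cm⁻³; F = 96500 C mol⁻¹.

Q = I·t = 3.250 × 32832 = 106700 C; n(e⁻) = 1.106 mol.
n(Cr) = n(e⁻)/3 = 0.3686 mol, so m = 0.3686 × 52 = 19.17 g.
Volume = m/ρ = 19.17 / 7.19 = 2.666 cm³.
Thickness = V/A = 2.666 / 53.2 = 0.0501 cm = 501 μm.

501 μm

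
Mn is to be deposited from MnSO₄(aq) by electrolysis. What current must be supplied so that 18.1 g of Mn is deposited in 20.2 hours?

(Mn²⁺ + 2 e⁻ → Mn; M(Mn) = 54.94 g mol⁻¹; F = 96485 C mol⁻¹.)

n(Mn) = 18.1 / 54.94 = 0.3295 mol.
n(e⁻) = 2 × 0.3295 = 0.6589 mol.
Q = n(e⁻)·F = 0.6589 × 96485 = 63570 C.
I = Q/t = 63570 / 72720 s = 0.874 A.

0.874 A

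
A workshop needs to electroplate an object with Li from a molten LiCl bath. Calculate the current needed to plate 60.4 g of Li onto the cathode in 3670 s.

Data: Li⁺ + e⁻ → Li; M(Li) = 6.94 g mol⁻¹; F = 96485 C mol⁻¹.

229 A

n(Li) = 60.4 / 6.94 = 8.703 mol.
n(e⁻) = 1 × 8.703 = 8.703 mol.
Q = n(e⁻)·F = 8.703 × 96485 = 839700 C.
I = Q/t = 839700 / 3670.0 s = 229 A.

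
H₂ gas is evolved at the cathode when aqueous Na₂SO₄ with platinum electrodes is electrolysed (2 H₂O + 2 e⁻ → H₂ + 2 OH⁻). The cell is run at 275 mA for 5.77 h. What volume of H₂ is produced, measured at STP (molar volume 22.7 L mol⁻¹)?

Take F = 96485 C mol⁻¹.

Q = I·t = 0.2750 A × 20772 s = 5712 C.
n(e⁻) = Q/F = 5712 / 96485 = 0.05920 mol.
2 electrons are transferred per H₂ molecule, so n(H₂) = 0.05920 / 2 = 0.02960 mol.
V = n × V_m = 0.02960 × 22.7 = 0.672 L.

0.672 L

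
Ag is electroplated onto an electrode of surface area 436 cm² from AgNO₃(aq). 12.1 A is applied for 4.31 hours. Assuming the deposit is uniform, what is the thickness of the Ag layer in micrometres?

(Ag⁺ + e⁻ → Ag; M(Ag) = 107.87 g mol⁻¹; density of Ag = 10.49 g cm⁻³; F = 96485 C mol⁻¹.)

459 μm

Q = I·t = 12.10 × 15516 = 187700 C; n(e⁻) = 1.946 mol.
n(Ag) = n(e⁻)/1 = 1.946 mol, so m = 1.946 × 107.87 = 209.9 g.
Volume = m/ρ = 209.9 / 10.49 = 20.01 cm³.
Thickness = V/A = 20.01 / 436 = 0.0459 cm = 459 μm.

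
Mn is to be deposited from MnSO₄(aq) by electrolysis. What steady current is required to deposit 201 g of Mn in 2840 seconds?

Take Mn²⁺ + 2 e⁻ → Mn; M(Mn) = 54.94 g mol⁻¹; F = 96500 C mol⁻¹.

n(Mn) = 201 / 54.94 = 3.659 mol.
n(e⁻) = 2 × 3.659 = 7.317 mol.
Q = n(e⁻)·F = 7.317 × 96500 = 706100 C.
I = Q/t = 706100 / 2840.0 s = 249 A.

249 A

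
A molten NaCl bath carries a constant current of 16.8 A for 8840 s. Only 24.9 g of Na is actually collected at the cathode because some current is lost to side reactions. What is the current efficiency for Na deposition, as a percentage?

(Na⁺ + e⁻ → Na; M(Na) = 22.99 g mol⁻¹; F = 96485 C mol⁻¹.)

Q = I·t = 16.80 × 8840.0 = 148500 C; n(e⁻) = 148500/96485 = 1.539 mol.
Theoretical n(Na) = n(e⁻)/1 = 1.539 mol, i.e. m_theo = 1.539 × 22.99 = 35.39 g.
Efficiency = m_actual / m_theo = 24.9 / 35.39 = 70.4 %.

70.4 %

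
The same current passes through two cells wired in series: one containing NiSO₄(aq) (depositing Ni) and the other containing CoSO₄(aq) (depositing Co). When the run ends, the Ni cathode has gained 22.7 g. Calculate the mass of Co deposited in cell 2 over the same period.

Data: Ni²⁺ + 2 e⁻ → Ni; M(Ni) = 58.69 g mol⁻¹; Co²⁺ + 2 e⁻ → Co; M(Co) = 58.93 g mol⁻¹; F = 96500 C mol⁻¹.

22.8 g

n(Ni) = 22.7 / 58.69 = 0.3868 mol.
Since Ni²⁺ + 2 e⁻ → Ni, n(e⁻) passed = 2 × 0.3868 = 0.7736 mol.
Cells in series carry the same charge, so the same 0.7736 mol of electrons passes through cell 2.
Co²⁺ + 2 e⁻ → Co, so n(Co) = 0.7736 / 2 = 0.3868 mol.
m(Co) = 0.3868 × 58.93 = 22.8 g.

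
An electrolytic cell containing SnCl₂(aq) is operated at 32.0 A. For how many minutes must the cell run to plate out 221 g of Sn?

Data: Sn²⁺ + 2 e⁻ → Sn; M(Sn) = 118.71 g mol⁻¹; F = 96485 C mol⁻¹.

n(Sn) = m/M = 221 / 118.71 = 1.862 mol.
Each Sn atom requires 2 electrons, so n(e⁻) = 2 × 1.862 = 3.723 mol.
Q = n(e⁻)·F = 3.723 × 96485 = 359200 C.
t = Q/I = 359200 / 32.00 A = 11230 s = 187 min.

187 min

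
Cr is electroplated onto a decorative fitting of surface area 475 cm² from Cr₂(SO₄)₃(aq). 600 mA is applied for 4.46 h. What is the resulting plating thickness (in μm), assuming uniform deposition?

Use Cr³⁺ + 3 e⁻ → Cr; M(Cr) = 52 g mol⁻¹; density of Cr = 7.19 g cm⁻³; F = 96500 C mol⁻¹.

Q = I·t = 0.6000 × 16056 = 9634 C; n(e⁻) = 0.09983 mol.
n(Cr) = n(e⁻)/3 = 0.03328 mol, so m = 0.03328 × 52 = 1.730 g.
Volume = m/ρ = 1.730 / 7.19 = 0.2407 cm³.
Thickness = V/A = 0.2407 / 475 = 5.07 × 10⁻⁴ cm = 5.07 μm.

5.07 μm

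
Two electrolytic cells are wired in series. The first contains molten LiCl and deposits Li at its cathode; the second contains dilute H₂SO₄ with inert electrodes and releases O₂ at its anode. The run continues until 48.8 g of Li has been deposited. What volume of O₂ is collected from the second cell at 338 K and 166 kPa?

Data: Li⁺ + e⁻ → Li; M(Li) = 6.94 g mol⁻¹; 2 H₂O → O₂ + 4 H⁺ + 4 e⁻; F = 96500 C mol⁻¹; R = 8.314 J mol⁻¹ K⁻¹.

29.8 L

n(Li) = 48.8 / 6.94 = 7.032 mol, so n(e⁻) = 1 × 7.032 = 7.032 mol.
The cells are in series, so the same 7.032 mol of electrons passes through the second cell.
2 H₂O → O₂ + 4 H⁺ + 4 e⁻ — 4 mol e⁻ per mol O₂, so n(O₂) = 7.032/4 = 1.758 mol.
V = nRT/P = (1.758 × 8.314 × 338) / (166 × 10³) = 0.0298 m³ = 29.8 L.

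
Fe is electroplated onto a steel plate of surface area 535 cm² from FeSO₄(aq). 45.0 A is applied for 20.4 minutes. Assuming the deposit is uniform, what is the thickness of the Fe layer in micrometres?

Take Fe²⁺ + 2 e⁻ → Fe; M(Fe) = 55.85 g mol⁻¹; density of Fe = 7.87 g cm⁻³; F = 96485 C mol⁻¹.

37.9 μm

Q = I·t = 45.00 × 1224.0 = 55080 C; n(e⁻) = 0.5709 mol.
n(Fe) = n(e⁻)/2 = 0.2854 mol, so m = 0.2854 × 55.85 = 15.94 g.
Volume = m/ρ = 15.94 / 7.87 = 2.026 cm³.
Thickness = V/A = 2.026 / 535 = 0.00379 cm = 37.9 μm.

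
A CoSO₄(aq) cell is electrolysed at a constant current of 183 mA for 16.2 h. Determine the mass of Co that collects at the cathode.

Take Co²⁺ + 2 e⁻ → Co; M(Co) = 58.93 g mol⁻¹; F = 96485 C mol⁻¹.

3.26 g

Q = I·t = 0.1830 A × 58320 s = 10670 C.
n(e⁻) = Q/F = 10670 / 96485 = 0.1106 mol.
Co²⁺ + 2 e⁻ → Co, so n(Co) = n(e⁻)/2 = 0.05531 mol.
m = n·M = 0.05531 × 58.93 = 3.26 g.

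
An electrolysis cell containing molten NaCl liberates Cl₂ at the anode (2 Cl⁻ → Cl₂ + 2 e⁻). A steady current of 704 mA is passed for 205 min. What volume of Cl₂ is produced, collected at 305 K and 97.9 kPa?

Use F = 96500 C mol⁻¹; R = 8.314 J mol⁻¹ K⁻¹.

1.16 L

Q = I·t = 0.7040 A × 12300 s = 8659 C.
n(e⁻) = Q/F = 8659 / 96500 = 0.08973 mol.
2 electrons are transferred per Cl₂ molecule, so n(Cl₂) = 0.08973 / 2 = 0.04487 mol.
V = nRT/P = (0.04487 × 8.314 × 305) / (97.9 × 10³ Pa) = 0.00116 m³ = 1.16 L.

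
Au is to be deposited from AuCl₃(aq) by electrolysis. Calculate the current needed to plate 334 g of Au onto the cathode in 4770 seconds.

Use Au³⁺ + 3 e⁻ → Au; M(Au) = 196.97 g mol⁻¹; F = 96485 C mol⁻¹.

103 A

n(Au) = 334 / 196.97 = 1.696 mol.
n(e⁻) = 3 × 1.696 = 5.087 mol.
Q = n(e⁻)·F = 5.087 × 96485 = 490800 C.
I = Q/t = 490800 / 4770.0 s = 103 A.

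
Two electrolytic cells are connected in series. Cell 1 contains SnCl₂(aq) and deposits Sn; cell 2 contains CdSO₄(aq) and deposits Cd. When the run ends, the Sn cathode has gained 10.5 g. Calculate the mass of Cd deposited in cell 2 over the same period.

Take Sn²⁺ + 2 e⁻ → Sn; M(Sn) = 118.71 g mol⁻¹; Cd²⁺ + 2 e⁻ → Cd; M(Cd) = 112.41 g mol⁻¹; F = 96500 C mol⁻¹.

9.94 g

n(Sn) = 10.5 / 118.71 = 0.08845 mol.
Since Sn²⁺ + 2 e⁻ → Sn, n(e⁻) passed = 2 × 0.08845 = 0.1769 mol.
Cells in series carry the same charge, so the same 0.1769 mol of electrons passes through cell 2.
Cd²⁺ + 2 e⁻ → Cd, so n(Cd) = 0.1769 / 2 = 0.08845 mol.
m(Cd) = 0.08845 × 112.41 = 9.94 g.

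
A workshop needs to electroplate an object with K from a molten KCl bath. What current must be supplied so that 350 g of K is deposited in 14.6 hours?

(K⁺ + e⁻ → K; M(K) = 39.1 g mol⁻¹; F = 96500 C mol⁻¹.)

16.4 A

n(K) = 350 / 39.1 = 8.951 mol.
n(e⁻) = 1 × 8.951 = 8.951 mol.
Q = n(e⁻)·F = 8.951 × 96500 = 863800 C.
I = Q/t = 863800 / 52560 s = 16.4 A.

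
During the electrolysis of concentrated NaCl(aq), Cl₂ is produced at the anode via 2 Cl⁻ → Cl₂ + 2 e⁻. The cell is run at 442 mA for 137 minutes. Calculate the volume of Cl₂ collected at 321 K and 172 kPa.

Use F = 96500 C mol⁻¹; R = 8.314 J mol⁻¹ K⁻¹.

Q = I·t = 0.4420 A × 8220.0 s = 3633 C.
n(e⁻) = Q/F = 3633 / 96500 = 0.03765 mol.
2 electrons are transferred per Cl₂ molecule, so n(Cl₂) = 0.03765 / 2 = 0.01883 mol.
V = nRT/P = (0.01883 × 8.314 × 321) / (172 × 10³ Pa) = 2.92 × 10⁻⁴ m³ = 0.292 L.

0.292 L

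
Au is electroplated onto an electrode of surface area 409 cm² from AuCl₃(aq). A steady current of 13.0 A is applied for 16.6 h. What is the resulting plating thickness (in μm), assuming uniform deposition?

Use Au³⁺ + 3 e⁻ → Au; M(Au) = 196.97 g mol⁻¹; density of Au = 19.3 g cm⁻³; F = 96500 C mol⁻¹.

Q = I·t = 13.00 × 59760 = 776900 C; n(e⁻) = 8.051 mol.
n(Au) = n(e⁻)/3 = 2.684 mol, so m = 2.684 × 196.97 = 528.6 g.
Volume = m/ρ = 528.6 / 19.3 = 27.39 cm³.
Thickness = V/A = 27.39 / 409 = 0.0670 cm = 670 μm.

670 μm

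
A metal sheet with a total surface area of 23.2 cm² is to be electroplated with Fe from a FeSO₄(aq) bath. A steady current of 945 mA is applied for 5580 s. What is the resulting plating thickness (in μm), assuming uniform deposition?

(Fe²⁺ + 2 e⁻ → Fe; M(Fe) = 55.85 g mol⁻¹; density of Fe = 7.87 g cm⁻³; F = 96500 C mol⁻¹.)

Q = I·t = 0.9450 × 5580.0 = 5273 C; n(e⁻) = 0.05464 mol.
n(Fe) = n(e⁻)/2 = 0.02732 mol, so m = 0.02732 × 55.85 = 1.526 g.
Volume = m/ρ = 1.526 / 7.87 = 0.1939 cm³.
Thickness = V/A = 0.1939 / 23.2 = 0.00836 cm = 83.6 μm.

83.6 μm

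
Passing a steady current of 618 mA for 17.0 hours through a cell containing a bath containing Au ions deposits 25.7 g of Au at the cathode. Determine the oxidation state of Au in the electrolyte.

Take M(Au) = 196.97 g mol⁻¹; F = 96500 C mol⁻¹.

+3

Q = I·t = 0.6180 A × 61200 s = 37820 C, so n(e⁻) = 37820/96500 = 0.3919 mol.
n(Au) deposited = 25.7 / 196.97 = 0.1305 mol.
Electrons per atom = n(e⁻)/n(Au) = 0.3919 / 0.1305 = 3.00 ≈ 3, so the ion is Au³⁺.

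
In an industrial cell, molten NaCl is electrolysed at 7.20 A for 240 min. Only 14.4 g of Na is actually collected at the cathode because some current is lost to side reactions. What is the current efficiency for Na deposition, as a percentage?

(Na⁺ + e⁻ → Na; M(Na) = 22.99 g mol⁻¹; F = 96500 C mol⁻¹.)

58.3 %

Q = I·t = 7.200 × 14400 = 103700 C; n(e⁻) = 103700/96500 = 1.074 mol.
Theoretical n(Na) = n(e⁻)/1 = 1.074 mol, i.e. m_theo = 1.074 × 22.99 = 24.70 g.
Efficiency = m_actual / m_theo = 14.4 / 24.70 = 58.3 %.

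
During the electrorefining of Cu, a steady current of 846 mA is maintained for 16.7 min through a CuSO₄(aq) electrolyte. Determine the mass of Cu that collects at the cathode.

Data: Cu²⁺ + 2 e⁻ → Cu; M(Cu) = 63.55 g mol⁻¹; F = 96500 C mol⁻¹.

0.279 g

Q = I·t = 0.8460 A × 1002.0 s = 847.7 C.
n(e⁻) = Q/F = 847.7 / 96500 = 0.008784 mol.
Cu²⁺ + 2 e⁻ → Cu, so n(Cu) = n(e⁻)/2 = 0.004392 mol.
m = n·M = 0.004392 × 63.55 = 0.279 g.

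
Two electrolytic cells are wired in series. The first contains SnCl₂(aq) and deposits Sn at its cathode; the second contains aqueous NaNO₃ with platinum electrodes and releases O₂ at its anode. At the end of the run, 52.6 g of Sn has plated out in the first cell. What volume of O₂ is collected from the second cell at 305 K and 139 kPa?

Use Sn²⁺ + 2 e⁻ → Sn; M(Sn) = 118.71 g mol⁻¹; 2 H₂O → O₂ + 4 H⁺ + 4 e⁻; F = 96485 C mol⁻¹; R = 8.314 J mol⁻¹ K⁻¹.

4.04 L

n(Sn) = 52.6 / 118.71 = 0.4431 mol, so n(e⁻) = 2 × 0.4431 = 0.8862 mol.
The cells are in series, so the same 0.8862 mol of electrons passes through the second cell.
2 H₂O → O₂ + 4 H⁺ + 4 e⁻ — 4 mol e⁻ per mol O₂, so n(O₂) = 0.8862/4 = 0.2215 mol.
V = nRT/P = (0.2215 × 8.314 × 305) / (139 × 10³) = 0.00404 m³ = 4.04 L.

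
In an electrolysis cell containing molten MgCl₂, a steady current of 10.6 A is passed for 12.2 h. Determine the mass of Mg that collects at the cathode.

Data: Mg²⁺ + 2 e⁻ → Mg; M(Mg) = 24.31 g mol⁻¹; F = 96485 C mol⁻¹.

58.6 g

Q = I·t = 10.60 A × 43920 s = 465600 C.
n(e⁻) = Q/F = 465600 / 96485 = 4.825 mol.
Mg²⁺ + 2 e⁻ → Mg, so n(Mg) = n(e⁻)/2 = 2.413 mol.
m = n·M = 2.413 × 24.31 = 58.6 g.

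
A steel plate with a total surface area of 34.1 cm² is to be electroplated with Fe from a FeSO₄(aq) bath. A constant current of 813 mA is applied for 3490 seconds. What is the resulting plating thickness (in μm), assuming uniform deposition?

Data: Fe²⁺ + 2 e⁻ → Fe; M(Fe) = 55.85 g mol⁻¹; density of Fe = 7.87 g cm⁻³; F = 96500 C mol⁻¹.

Q = I·t = 0.8130 × 3490.0 = 2837 C; n(e⁻) = 0.02940 mol.
n(Fe) = n(e⁻)/2 = 0.01470 mol, so m = 0.01470 × 55.85 = 0.8211 g.
Volume = m/ρ = 0.8211 / 7.87 = 0.1043 cm³.
Thickness = V/A = 0.1043 / 34.1 = 0.00306 cm = 30.6 μm.

30.6 μm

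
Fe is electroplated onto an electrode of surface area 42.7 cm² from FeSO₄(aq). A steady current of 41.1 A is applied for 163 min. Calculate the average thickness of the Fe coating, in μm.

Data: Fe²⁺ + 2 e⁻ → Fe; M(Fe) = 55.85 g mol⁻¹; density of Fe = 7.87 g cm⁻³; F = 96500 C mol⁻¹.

Q = I·t = 41.10 × 9780.0 = 402000 C; n(e⁻) = 4.165 mol.
n(Fe) = n(e⁻)/2 = 2.083 mol, so m = 2.083 × 55.85 = 116.3 g.
Volume = m/ρ = 116.3 / 7.87 = 14.78 cm³.
Thickness = V/A = 14.78 / 42.7 = 0.346 cm = 3460 μm.

3460 μm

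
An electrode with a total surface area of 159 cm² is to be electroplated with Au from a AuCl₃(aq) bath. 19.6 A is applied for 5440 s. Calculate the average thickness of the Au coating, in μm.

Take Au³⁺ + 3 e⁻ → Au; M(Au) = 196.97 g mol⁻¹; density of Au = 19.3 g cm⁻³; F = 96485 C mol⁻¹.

236 μm

Q = I·t = 19.60 × 5440.0 = 106600 C; n(e⁻) = 1.105 mol.
n(Au) = n(e⁻)/3 = 0.3684 mol, so m = 0.3684 × 196.97 = 72.56 g.
Volume = m/ρ = 72.56 / 19.3 = 3.759 cm³.
Thickness = V/A = 3.759 / 159 = 0.0236 cm = 236 μm.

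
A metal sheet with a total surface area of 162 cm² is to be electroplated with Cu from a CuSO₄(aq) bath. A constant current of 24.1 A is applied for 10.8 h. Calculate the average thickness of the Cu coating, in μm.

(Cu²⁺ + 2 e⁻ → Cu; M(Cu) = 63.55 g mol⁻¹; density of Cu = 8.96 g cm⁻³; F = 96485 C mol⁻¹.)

2130 μm

Q = I·t = 24.10 × 38880 = 937000 C; n(e⁻) = 9.711 mol.
n(Cu) = n(e⁻)/2 = 4.856 mol, so m = 4.856 × 63.55 = 308.6 g.
Volume = m/ρ = 308.6 / 8.96 = 34.44 cm³.
Thickness = V/A = 34.44 / 162 = 0.213 cm = 2130 μm.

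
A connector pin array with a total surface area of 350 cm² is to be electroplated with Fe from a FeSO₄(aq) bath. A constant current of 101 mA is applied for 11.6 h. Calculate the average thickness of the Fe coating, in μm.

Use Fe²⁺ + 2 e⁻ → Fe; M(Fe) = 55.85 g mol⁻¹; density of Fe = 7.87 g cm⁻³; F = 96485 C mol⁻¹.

Q = I·t = 0.1010 × 41760 = 4218 C; n(e⁻) = 0.04371 mol.
n(Fe) = n(e⁻)/2 = 0.02186 mol, so m = 0.02186 × 55.85 = 1.221 g.
Volume = m/ρ = 1.221 / 7.87 = 0.1551 cm³.
Thickness = V/A = 0.1551 / 350 = 4.43 × 10⁻⁴ cm = 4.43 μm.

4.43 μm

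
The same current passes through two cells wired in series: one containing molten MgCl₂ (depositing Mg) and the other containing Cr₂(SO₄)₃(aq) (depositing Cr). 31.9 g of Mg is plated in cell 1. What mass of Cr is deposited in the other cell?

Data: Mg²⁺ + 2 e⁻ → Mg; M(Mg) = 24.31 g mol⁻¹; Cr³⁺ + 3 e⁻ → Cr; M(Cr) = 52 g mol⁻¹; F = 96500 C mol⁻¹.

45.5 g

n(Mg) = 31.9 / 24.31 = 1.312 mol.
Since Mg²⁺ + 2 e⁻ → Mg, n(e⁻) passed = 2 × 1.312 = 2.624 mol.
Cells in series carry the same charge, so the same 2.624 mol of electrons passes through cell 2.
Cr³⁺ + 3 e⁻ → Cr, so n(Cr) = 2.624 / 3 = 0.8748 mol.
m(Cr) = 0.8748 × 52 = 45.5 g.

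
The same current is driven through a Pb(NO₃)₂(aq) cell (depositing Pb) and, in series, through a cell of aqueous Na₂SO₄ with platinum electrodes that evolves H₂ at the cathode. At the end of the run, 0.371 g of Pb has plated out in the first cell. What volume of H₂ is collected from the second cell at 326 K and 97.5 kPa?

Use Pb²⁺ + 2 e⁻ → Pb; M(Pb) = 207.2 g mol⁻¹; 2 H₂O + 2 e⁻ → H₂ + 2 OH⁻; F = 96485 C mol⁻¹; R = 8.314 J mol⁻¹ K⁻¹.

n(Pb) = 0.371 / 207.2 = 0.001791 mol, so n(e⁻) = 2 × 0.001791 = 0.003581 mol.
The cells are in series, so the same 0.003581 mol of electrons passes through the second cell.
2 H₂O + 2 e⁻ → H₂ + 2 OH⁻ — 2 mol e⁻ per mol H₂, so n(H₂) = 0.003581/2 = 0.001791 mol.
V = nRT/P = (0.001791 × 8.314 × 326) / (97.5 × 10³) = 4.98 × 10⁻⁵ m³ = 0.0498 L.

0.0498 L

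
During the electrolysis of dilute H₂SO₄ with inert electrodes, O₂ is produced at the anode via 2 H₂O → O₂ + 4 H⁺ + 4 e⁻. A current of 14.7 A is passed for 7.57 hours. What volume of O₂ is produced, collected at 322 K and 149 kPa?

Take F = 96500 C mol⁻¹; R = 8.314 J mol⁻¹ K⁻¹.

18.6 L

Q = I·t = 14.70 A × 27252 s = 400600 C.
n(e⁻) = Q/F = 400600 / 96500 = 4.151 mol.
4 electrons are transferred per O₂ molecule, so n(O₂) = 4.151 / 4 = 1.038 mol.
V = nRT/P = (1.038 × 8.314 × 322) / (149 × 10³ Pa) = 0.0186 m³ = 18.6 L.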